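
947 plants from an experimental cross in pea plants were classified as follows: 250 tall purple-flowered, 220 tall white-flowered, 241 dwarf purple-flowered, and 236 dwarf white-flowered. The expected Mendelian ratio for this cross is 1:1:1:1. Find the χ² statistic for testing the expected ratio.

Total ratio parts = 4. Expected numbers out of 947:
  tall purple-flowered: 947 × 1/4 = 236.75
  tall white-flowered: 947 × 1/4 = 236.75
  dwarf purple-flowered: 947 × 1/4 = 236.75
  dwarf white-flowered: 947 × 1/4 = 236.75
χ² = Σ (O − E)² / E
  tall purple-flowered: (250 − 236.75)² / 236.75 = 0.7416
  tall white-flowered: (220 − 236.75)² / 236.75 = 1.1851
  dwarf purple-flowered: (241 − 236.75)² / 236.75 = 0.0763
  dwarf white-flowered: (236 − 236.75)² / 236.75 = 0.0024
χ² = 0.7416 + 1.1851 + 0.0763 + 0.0024 = 2.0054 ≈ 2.005

2.005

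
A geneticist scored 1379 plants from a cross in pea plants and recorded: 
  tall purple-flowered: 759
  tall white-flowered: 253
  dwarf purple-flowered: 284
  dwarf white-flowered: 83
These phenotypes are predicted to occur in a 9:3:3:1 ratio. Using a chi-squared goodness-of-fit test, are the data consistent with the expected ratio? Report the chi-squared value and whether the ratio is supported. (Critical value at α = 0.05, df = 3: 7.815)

Total ratio parts = 16. Expected numbers out of 1379:
  tall purple-flowered: 1379 × 9/16 = 775.6875
  tall white-flowered: 1379 × 3/16 = 258.5625
  dwarf purple-flowered: 1379 × 3/16 = 258.5625
  dwarf white-flowered: 1379 × 1/16 = 86.1875
χ² = Σ (O − E)² / E
  tall purple-flowered: (759 − 775.6875)² / 775.6875 = 0.3590
  tall white-flowered: (253 − 258.5625)² / 258.5625 = 0.1197
  dwarf purple-flowered: (284 − 258.5625)² / 258.5625 = 2.5026
  dwarf white-flowered: (83 − 86.1875)² / 86.1875 = 0.1179
χ² = 0.3590 + 0.1197 + 2.5026 + 0.1179 = 3.0992 ≈ 3.099
Degrees of freedom = 4 − 1 = 3; critical value at α = 0.05 is 7.815.
Since 3.099 < 7.815, we fail to reject the null hypothesis — the data are consistent with the 9:3:3:1 ratio.

3.099; consistent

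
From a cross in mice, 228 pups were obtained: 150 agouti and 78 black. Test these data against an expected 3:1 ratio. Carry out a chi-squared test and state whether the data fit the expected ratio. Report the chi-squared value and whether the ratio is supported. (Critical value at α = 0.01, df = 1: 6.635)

10.316; not consistent

The 3:1 ratio has 4 parts, so with N = 228 the expected counts are:
  agouti: 228 × 3/4 = 171
  black: 228 × 1/4 = 57
χ² = Σ (O − E)² / E
  agouti: (150 − 171)² / 171 = 2.5789
  black: (78 − 57)² / 57 = 7.7368
χ² = 2.5789 + 7.7368 = 10.3157 ≈ 10.316
Degrees of freedom = 2 − 1 = 1; critical value at α = 0.01 is 6.635.
Since 10.316 > 6.635, we reject the null hypothesis — the data do not fit the 3:1 ratio.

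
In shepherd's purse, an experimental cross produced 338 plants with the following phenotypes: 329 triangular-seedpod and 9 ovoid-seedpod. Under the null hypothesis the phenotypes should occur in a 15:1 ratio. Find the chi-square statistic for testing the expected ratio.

7.423

Under the 15:1 hypothesis (Σ ratio = 16, N = 338):
  triangular-seedpod: 338 × 15/16 = 316.875
  ovoid-seedpod: 338 × 1/16 = 21.125
χ² = Σ (O − E)² / E
  triangular-seedpod: (329 − 316.875)² / 316.875 = 0.4640
  ovoid-seedpod: (9 − 21.125)² / 21.125 = 6.9593
χ² = 0.4640 + 6.9593 = 7.4233 ≈ 7.423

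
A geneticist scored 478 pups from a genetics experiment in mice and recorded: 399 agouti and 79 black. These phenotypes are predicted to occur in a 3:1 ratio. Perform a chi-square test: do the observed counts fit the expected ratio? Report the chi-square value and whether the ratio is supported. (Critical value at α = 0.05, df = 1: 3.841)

Total ratio parts = 4. Expected numbers out of 478:
  agouti: 478 × 3/4 = 358.5
  black: 478 × 1/4 = 119.5
χ² = Σ (O − E)² / E
  agouti: (399 − 358.5)² / 358.5 = 4.5753
  black: (79 − 119.5)² / 119.5 = 13.7259
χ² = 4.5753 + 13.7259 = 18.3012 ≈ 18.301
Degrees of freedom = 2 − 1 = 1; critical value at α = 0.05 is 3.841.
Since 18.301 > 3.841, we reject the null hypothesis — the data do not fit the 3:1 ratio.

18.301; not consistent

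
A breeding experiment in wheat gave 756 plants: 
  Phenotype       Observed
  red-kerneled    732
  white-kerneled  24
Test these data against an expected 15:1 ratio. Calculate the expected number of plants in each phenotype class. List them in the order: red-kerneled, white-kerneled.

708.75, 47.25

Expected counts for N = 756 under a 15:1 ratio (total parts = 16):
  red-kerneled: 756 × 15/16 = 708.75
  white-kerneled: 756 × 1/16 = 47.25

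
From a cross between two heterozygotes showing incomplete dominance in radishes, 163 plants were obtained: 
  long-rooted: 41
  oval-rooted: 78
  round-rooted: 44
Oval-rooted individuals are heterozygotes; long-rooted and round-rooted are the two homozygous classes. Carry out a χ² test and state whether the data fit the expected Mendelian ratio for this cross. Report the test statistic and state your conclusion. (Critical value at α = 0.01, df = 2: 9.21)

0.411; consistent

With incomplete dominance, a heterozygote × heterozygote cross gives a 1:2:1 phenotypic ratio.
The 1:2:1 ratio has 4 parts, so with N = 163 the expected counts are:
  long-rooted: 163 × 1/4 = 40.75
  oval-rooted: 163 × 2/4 = 81.5
  round-rooted: 163 × 1/4 = 40.75
χ² = Σ (O − E)² / E
  long-rooted: (41 − 40.75)² / 40.75 = 0.0015
  oval-rooted: (78 − 81.5)² / 81.5 = 0.1503
  round-rooted: (44 − 40.75)² / 40.75 = 0.2592
χ² = 0.0015 + 0.1503 + 0.2592 = 0.411
Degrees of freedom = 3 − 1 = 2; critical value at α = 0.01 is 9.21.
Since 0.411 < 9.21, we fail to reject the null hypothesis — the data are consistent with the 1:2:1 ratio.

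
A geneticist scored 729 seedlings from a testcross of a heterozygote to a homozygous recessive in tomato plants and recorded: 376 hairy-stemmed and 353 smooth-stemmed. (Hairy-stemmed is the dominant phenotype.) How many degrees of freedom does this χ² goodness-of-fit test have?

A testcross of a heterozygote (Aa × aa) gives a 1:1 phenotypic ratio.
A goodness-of-fit test with 2 phenotype classes has df = 2 − 1 = 1.

1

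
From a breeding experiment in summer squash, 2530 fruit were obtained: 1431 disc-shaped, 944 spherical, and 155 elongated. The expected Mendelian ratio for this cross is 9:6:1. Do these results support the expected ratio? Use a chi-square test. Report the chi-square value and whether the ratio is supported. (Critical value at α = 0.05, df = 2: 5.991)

Expected counts for N = 2530 under a 9:6:1 ratio (total parts = 16):
  disc-shaped: 2530 × 9/16 = 1423.125
  spherical: 2530 × 6/16 = 948.75
  elongated: 2530 × 1/16 = 158.125
χ² = Σ (O − E)² / E
  disc-shaped: (1431 − 1423.125)² / 1423.125 = 0.0436
  spherical: (944 − 948.75)² / 948.75 = 0.0238
  elongated: (155 − 158.125)² / 158.125 = 0.0618
χ² = 0.0436 + 0.0238 + 0.0618 = 0.1292 ≈ 0.129
Degrees of freedom = 3 − 1 = 2; critical value at α = 0.05 is 5.991.
Since 0.129 < 5.991, we fail to reject the null hypothesis — the data are consistent with the 9:6:1 ratio.

0.129; consistent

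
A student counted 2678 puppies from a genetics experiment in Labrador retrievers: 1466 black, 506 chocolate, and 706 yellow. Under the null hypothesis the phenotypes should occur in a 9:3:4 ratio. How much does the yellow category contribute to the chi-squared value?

The 9:3:4 ratio has 16 parts, so with N = 2678 the expected counts are:
  black: 2678 × 9/16 = 1506.375
  chocolate: 2678 × 3/16 = 502.125
  yellow: 2678 × 4/16 = 669.5
Contribution of yellow: (706 − 669.5)² / 669.5 = 1.9899

1.990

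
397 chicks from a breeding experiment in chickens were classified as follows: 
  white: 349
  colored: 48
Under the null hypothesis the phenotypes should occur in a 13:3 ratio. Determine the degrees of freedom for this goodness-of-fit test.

A goodness-of-fit test with 2 phenotype classes has df = 2 − 1 = 1.

1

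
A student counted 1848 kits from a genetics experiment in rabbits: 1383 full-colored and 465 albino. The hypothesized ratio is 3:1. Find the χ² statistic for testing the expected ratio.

0.026

Under the 3:1 hypothesis (Σ ratio = 4, N = 1848):
  full-colored: 1848 × 3/4 = 1386
  albino: 1848 × 1/4 = 462
χ² = Σ (O − E)² / E
  full-colored: (1383 − 1386)² / 1386 = 0.0065
  albino: (465 − 462)² / 462 = 0.0195
χ² = 0.0065 + 0.0195 = 0.026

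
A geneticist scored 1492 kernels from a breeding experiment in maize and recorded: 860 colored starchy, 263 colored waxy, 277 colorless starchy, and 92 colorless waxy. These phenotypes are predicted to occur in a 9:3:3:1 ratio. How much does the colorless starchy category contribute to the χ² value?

Total ratio parts = 16. Expected numbers out of 1492:
  colored starchy: 1492 × 9/16 = 839.25
  colored waxy: 1492 × 3/16 = 279.75
  colorless starchy: 1492 × 3/16 = 279.75
  colorless waxy: 1492 × 1/16 = 93.25
Contribution of colorless starchy: (277 − 279.75)² / 279.75 = 0.0270

0.027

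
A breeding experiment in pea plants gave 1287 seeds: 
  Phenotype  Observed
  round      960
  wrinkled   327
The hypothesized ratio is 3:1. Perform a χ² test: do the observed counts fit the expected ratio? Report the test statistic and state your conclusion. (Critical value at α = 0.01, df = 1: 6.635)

Expected counts for N = 1287 under a 3:1 ratio (total parts = 4):
  round: 1287 × 3/4 = 965.25
  wrinkled: 1287 × 1/4 = 321.75
χ² = Σ (O − E)² / E
  round: (960 − 965.25)² / 965.25 = 0.0286
  wrinkled: (327 − 321.75)² / 321.75 = 0.0857
χ² = 0.0286 + 0.0857 = 0.1143 ≈ 0.114
Degrees of freedom = 2 − 1 = 1; critical value at α = 0.01 is 6.635.
Since 0.114 < 6.635, we fail to reject the null hypothesis — the data are consistent with the 3:1 ratio.

0.114; consistent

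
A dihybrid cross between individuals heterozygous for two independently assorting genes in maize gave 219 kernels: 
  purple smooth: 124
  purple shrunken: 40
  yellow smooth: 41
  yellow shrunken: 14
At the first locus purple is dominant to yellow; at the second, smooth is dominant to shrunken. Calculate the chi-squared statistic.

A dihybrid F₂ with independent assortment and complete dominance at both loci gives a 9:3:3:1 phenotypic ratio.
The 9:3:3:1 ratio has 16 parts, so with N = 219 the expected counts are:
  purple smooth: 219 × 9/16 = 123.1875
  purple shrunken: 219 × 3/16 = 41.0625
  yellow smooth: 219 × 3/16 = 41.0625
  yellow shrunken: 219 × 1/16 = 13.6875
χ² = Σ (O − E)² / E
  purple smooth: (124 − 123.1875)² / 123.1875 = 0.0054
  purple shrunken: (40 − 41.0625)² / 41.0625 = 0.0275
  yellow smooth: (41 − 41.0625)² / 41.0625 = 0.0001
  yellow shrunken: (14 − 13.6875)² / 13.6875 = 0.0071
χ² = 0.0054 + 0.0275 + 0.0001 + 0.0071 = 0.0401 ≈ 0.040

0.040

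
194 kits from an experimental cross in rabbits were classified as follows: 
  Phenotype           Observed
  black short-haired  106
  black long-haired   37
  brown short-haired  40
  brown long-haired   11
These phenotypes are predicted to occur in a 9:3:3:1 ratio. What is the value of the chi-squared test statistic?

0.566

Total ratio parts = 16. Expected numbers out of 194:
  black short-haired: 194 × 9/16 = 109.125
  black long-haired: 194 × 3/16 = 36.375
  brown short-haired: 194 × 3/16 = 36.375
  brown long-haired: 194 × 1/16 = 12.125
χ² = Σ (O − E)² / E
  black short-haired: (106 − 109.125)² / 109.125 = 0.0895
  black long-haired: (37 − 36.375)² / 36.375 = 0.0107
  brown short-haired: (40 − 36.375)² / 36.375 = 0.3613
  brown long-haired: (11 − 12.125)² / 12.125 = 0.1044
χ² = 0.0895 + 0.0107 + 0.3613 + 0.1044 = 0.5659 ≈ 0.566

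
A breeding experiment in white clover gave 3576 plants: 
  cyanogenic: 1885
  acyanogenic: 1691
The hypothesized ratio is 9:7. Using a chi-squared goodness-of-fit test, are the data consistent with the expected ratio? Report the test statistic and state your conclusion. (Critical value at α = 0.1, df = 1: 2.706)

Under the 9:7 hypothesis (Σ ratio = 16, N = 3576):
  cyanogenic: 3576 × 9/16 = 2011.5
  acyanogenic: 3576 × 7/16 = 1564.5
χ² = Σ (O − E)² / E
  cyanogenic: (1885 − 2011.5)² / 2011.5 = 7.9554
  acyanogenic: (1691 − 1564.5)² / 1564.5 = 10.2283
χ² = 7.9554 + 10.2283 = 18.1837 ≈ 18.184
Degrees of freedom = 2 − 1 = 1; critical value at α = 0.1 is 2.706.
Since 18.184 > 2.706, we reject the null hypothesis — the data do not fit the 9:7 ratio.

18.184; not consistent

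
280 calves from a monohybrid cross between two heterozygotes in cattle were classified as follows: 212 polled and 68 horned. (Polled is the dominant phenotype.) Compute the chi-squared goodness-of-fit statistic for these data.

0.076

For a monohybrid cross between heterozygotes with complete dominance, the expected phenotypic ratio is 3:1.
The 3:1 ratio has 4 parts, so with N = 280 the expected counts are:
  polled: 280 × 3/4 = 210
  horned: 280 × 1/4 = 70
χ² = Σ (O − E)² / E
  polled: (212 − 210)² / 210 = 0.0190
  horned: (68 − 70)² / 70 = 0.0571
χ² = 0.0190 + 0.0571 = 0.0761 ≈ 0.076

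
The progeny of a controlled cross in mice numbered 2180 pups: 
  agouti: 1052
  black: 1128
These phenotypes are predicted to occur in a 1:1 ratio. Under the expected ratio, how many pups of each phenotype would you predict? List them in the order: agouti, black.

Under the 1:1 hypothesis (Σ ratio = 2, N = 2180):
  agouti: 2180 × 1/2 = 1090
  black: 2180 × 1/2 = 1090

1090, 1090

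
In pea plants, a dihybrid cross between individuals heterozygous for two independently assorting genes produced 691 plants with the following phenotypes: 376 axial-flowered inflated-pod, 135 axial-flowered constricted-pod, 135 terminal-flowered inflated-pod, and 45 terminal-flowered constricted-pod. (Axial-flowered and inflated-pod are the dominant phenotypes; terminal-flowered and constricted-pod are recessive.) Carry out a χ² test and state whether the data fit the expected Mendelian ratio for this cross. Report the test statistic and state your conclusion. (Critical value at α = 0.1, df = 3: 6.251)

0.947; consistent

A dihybrid F₂ with independent assortment and complete dominance at both loci gives a 9:3:3:1 phenotypic ratio.
Total ratio parts = 16. Expected numbers out of 691:
  axial-flowered inflated-pod: 691 × 9/16 = 388.6875
  axial-flowered constricted-pod: 691 × 3/16 = 129.5625
  terminal-flowered inflated-pod: 691 × 3/16 = 129.5625
  terminal-flowered constricted-pod: 691 × 1/16 = 43.1875
χ² = Σ (O − E)² / E
  axial-flowered inflated-pod: (376 − 388.6875)² / 388.6875 = 0.4141
  axial-flowered constricted-pod: (135 − 129.5625)² / 129.5625 = 0.2282
  terminal-flowered inflated-pod: (135 − 129.5625)² / 129.5625 = 0.2282
  terminal-flowered constricted-pod: (45 − 43.1875)² / 43.1875 = 0.0761
χ² = 0.4141 + 0.2282 + 0.2282 + 0.0761 = 0.9466 ≈ 0.947
Degrees of freedom = 4 − 1 = 3; critical value at α = 0.1 is 6.251.
Since 0.947 < 6.251, we fail to reject the null hypothesis — the data are consistent with the 9:3:3:1 ratio.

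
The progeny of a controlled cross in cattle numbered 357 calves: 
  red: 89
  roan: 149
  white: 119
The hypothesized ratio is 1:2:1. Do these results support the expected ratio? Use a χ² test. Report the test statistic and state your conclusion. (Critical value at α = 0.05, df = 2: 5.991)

14.793; not consistent

The 1:2:1 ratio has 4 parts, so with N = 357 the expected counts are:
  red: 357 × 1/4 = 89.25
  roan: 357 × 2/4 = 178.5
  white: 357 × 1/4 = 89.25
χ² = Σ (O − E)² / E
  red: (89 − 89.25)² / 89.25 = 0.0007
  roan: (149 − 178.5)² / 178.5 = 4.8754
  white: (119 − 89.25)² / 89.25 = 9.9167
χ² = 0.0007 + 4.8754 + 9.9167 = 14.7928 ≈ 14.793
Degrees of freedom = 3 − 1 = 2; critical value at α = 0.05 is 5.991.
Since 14.793 > 5.991, we reject the null hypothesis — the data do not fit the 1:2:1 ratio.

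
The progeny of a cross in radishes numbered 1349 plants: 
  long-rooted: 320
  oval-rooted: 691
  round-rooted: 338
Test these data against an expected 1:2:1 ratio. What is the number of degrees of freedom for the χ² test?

2

A goodness-of-fit test with 3 phenotype classes has df = 3 − 1 = 2.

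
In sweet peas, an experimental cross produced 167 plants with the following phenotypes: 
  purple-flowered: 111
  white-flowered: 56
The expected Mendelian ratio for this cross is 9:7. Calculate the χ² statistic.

7.084

Total ratio parts = 16. Expected numbers out of 167:
  purple-flowered: 167 × 9/16 = 93.9375
  white-flowered: 167 × 7/16 = 73.0625
χ² = Σ (O − E)² / E
  purple-flowered: (111 − 93.9375)² / 93.9375 = 3.0992
  white-flowered: (56 − 73.0625)² / 73.0625 = 3.9847
χ² = 3.0992 + 3.9847 = 7.0839 ≈ 7.084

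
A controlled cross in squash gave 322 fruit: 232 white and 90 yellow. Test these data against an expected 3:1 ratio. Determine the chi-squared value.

1.495

Total ratio parts = 4. Expected numbers out of 322:
  white: 322 × 3/4 = 241.5
  yellow: 322 × 1/4 = 80.5
χ² = Σ (O − E)² / E
  white: (232 − 241.5)² / 241.5 = 0.3737
  yellow: (90 − 80.5)² / 80.5 = 1.1211
χ² = 0.3737 + 1.1211 = 1.4948 ≈ 1.495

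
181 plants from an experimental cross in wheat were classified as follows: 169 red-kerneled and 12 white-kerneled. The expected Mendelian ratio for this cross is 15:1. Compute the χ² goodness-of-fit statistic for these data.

Expected counts for N = 181 under a 15:1 ratio (total parts = 16):
  red-kerneled: 181 × 15/16 = 169.6875
  white-kerneled: 181 × 1/16 = 11.3125
χ² = Σ (O − E)² / E
  red-kerneled: (169 − 169.6875)² / 169.6875 = 0.0028
  white-kerneled: (12 − 11.3125)² / 11.3125 = 0.0418
χ² = 0.0028 + 0.0418 = 0.0446 ≈ 0.045

0.045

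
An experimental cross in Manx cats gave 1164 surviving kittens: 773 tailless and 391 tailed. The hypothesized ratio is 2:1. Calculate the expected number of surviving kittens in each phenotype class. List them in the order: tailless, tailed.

776, 388

Total ratio parts = 3. Expected numbers out of 1164:
  tailless: 1164 × 2/3 = 776
  tailed: 1164 × 1/3 = 388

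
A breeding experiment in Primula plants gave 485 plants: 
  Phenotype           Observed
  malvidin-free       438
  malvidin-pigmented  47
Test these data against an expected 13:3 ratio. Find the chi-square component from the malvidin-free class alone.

Total ratio parts = 16. Expected numbers out of 485:
  malvidin-free: 485 × 13/16 = 394.0625
  malvidin-pigmented: 485 × 3/16 = 90.9375
Contribution of malvidin-free: (438 − 394.0625)² / 394.0625 = 4.8990

4.899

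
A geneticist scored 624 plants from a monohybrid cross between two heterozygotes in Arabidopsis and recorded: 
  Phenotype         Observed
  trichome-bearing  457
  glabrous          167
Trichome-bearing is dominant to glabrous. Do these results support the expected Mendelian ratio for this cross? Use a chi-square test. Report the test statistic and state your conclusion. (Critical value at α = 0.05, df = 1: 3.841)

1.034; consistent

For a monohybrid cross between heterozygotes with complete dominance, the expected phenotypic ratio is 3:1.
Under the 3:1 hypothesis (Σ ratio = 4, N = 624):
  trichome-bearing: 624 × 3/4 = 468
  glabrous: 624 × 1/4 = 156
χ² = Σ (O − E)² / E
  trichome-bearing: (457 − 468)² / 468 = 0.2585
  glabrous: (167 − 156)² / 156 = 0.7756
χ² = 0.2585 + 0.7756 = 1.0341 ≈ 1.034
Degrees of freedom = 2 − 1 = 1; critical value at α = 0.05 is 3.841.
Since 1.034 < 3.841, we fail to reject the null hypothesis — the data are consistent with the 3:1 ratio.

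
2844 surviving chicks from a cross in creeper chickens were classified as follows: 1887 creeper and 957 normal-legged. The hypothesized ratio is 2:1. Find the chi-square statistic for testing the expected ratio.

Total ratio parts = 3. Expected numbers out of 2844:
  creeper: 2844 × 2/3 = 1896
  normal-legged: 2844 × 1/3 = 948
χ² = Σ (O − E)² / E
  creeper: (1887 − 1896)² / 1896 = 0.0427
  normal-legged: (957 − 948)² / 948 = 0.0854
χ² = 0.0427 + 0.0854 = 0.1281 ≈ 0.128

0.128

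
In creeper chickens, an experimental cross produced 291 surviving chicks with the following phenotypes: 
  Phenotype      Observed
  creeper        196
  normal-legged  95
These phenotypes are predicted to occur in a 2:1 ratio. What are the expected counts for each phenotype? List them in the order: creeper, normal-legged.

The 2:1 ratio has 3 parts, so with N = 291 the expected counts are:
  creeper: 291 × 2/3 = 194
  normal-legged: 291 × 1/3 = 97

194, 97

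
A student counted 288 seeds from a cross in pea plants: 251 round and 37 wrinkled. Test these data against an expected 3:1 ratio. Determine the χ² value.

22.685

Under the 3:1 hypothesis (Σ ratio = 4, N = 288):
  round: 288 × 3/4 = 216
  wrinkled: 288 × 1/4 = 72
χ² = Σ (O − E)² / E
  round: (251 − 216)² / 216 = 5.6713
  wrinkled: (37 − 72)² / 72 = 17.0139
χ² = 5.6713 + 17.0139 = 22.6852 ≈ 22.685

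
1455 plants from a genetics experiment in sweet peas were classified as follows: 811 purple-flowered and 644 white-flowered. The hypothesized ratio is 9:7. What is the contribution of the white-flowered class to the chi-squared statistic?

Expected counts for N = 1455 under a 9:7 ratio (total parts = 16):
  purple-flowered: 1455 × 9/16 = 818.4375
  white-flowered: 1455 × 7/16 = 636.5625
Contribution of white-flowered: (644 − 636.5625)² / 636.5625 = 0.0869

0.087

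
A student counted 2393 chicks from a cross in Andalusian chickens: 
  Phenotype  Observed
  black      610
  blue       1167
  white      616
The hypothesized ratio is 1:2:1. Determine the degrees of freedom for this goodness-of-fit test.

2

A goodness-of-fit test with 3 phenotype classes has df = 3 − 1 = 2.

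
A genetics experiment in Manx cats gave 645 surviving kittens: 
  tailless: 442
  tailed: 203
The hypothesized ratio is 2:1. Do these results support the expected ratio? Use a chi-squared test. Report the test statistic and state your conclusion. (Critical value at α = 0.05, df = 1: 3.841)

Expected counts for N = 645 under a 2:1 ratio (total parts = 3):
  tailless: 645 × 2/3 = 430
  tailed: 645 × 1/3 = 215
χ² = Σ (O − E)² / E
  tailless: (442 − 430)² / 430 = 0.3349
  tailed: (203 − 215)² / 215 = 0.6698
χ² = 0.3349 + 0.6698 = 1.0047 ≈ 1.005
Degrees of freedom = 2 − 1 = 1; critical value at α = 0.05 is 3.841.
Since 1.005 < 3.841, we fail to reject the null hypothesis — the data are consistent with the 2:1 ratio.

1.005; consistent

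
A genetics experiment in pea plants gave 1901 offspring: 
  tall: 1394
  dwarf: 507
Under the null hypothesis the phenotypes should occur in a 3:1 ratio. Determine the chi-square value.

Under the 3:1 hypothesis (Σ ratio = 4, N = 1901):
  tall: 1901 × 3/4 = 1425.75
  dwarf: 1901 × 1/4 = 475.25
χ² = Σ (O − E)² / E
  tall: (1394 − 1425.75)² / 1425.75 = 0.7070
  dwarf: (507 − 475.25)² / 475.25 = 2.1211
χ² = 0.7070 + 2.1211 = 2.8281 ≈ 2.828

2.828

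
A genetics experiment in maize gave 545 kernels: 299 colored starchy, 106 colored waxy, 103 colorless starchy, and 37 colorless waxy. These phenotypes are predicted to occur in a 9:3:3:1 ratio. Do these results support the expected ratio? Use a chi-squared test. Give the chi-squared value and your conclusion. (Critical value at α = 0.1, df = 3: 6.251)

Total ratio parts = 16. Expected numbers out of 545:
  colored starchy: 545 × 9/16 = 306.5625
  colored waxy: 545 × 3/16 = 102.1875
  colorless starchy: 545 × 3/16 = 102.1875
  colorless waxy: 545 × 1/16 = 34.0625
χ² = Σ (O − E)² / E
  colored starchy: (299 − 306.5625)² / 306.5625 = 0.1866
  colored waxy: (106 − 102.1875)² / 102.1875 = 0.1422
  colorless starchy: (103 − 102.1875)² / 102.1875 = 0.0065
  colorless waxy: (37 − 34.0625)² / 34.0625 = 0.2533
χ² = 0.1866 + 0.1422 + 0.0065 + 0.2533 = 0.5886 ≈ 0.589
Degrees of freedom = 4 − 1 = 3; critical value at α = 0.1 is 6.251.
Since 0.589 < 6.251, we fail to reject the null hypothesis — the data are consistent with the 9:3:3:1 ratio.

0.589; consistent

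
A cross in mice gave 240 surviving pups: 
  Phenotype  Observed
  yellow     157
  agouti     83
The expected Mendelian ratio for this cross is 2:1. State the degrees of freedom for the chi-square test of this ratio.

1

A goodness-of-fit test with 2 phenotype classes has df = 2 − 1 = 1.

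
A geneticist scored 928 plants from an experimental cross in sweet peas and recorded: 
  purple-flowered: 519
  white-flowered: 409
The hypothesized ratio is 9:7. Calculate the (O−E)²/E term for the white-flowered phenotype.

Under the 9:7 hypothesis (Σ ratio = 16, N = 928):
  purple-flowered: 928 × 9/16 = 522
  white-flowered: 928 × 7/16 = 406
Contribution of white-flowered: (409 − 406)² / 406 = 0.0222

0.022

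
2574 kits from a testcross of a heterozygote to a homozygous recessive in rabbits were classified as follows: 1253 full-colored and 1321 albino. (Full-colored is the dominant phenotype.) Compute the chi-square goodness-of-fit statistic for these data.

A testcross of a heterozygote (Aa × aa) gives a 1:1 phenotypic ratio.
The 1:1 ratio has 2 parts, so with N = 2574 the expected counts are:
  full-colored: 2574 × 1/2 = 1287
  albino: 2574 × 1/2 = 1287
χ² = Σ (O − E)² / E
  full-colored: (1253 − 1287)² / 1287 = 0.8982
  albino: (1321 − 1287)² / 1287 = 0.8982
χ² = 0.8982 + 0.8982 = 1.7964 ≈ 1.796

1.796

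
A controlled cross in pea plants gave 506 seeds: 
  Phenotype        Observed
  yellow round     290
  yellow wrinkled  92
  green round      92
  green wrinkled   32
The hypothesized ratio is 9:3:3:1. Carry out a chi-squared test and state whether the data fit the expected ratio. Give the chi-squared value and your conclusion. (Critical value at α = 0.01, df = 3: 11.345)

0.280; consistent

Expected counts for N = 506 under a 9:3:3:1 ratio (total parts = 16):
  yellow round: 506 × 9/16 = 284.625
  yellow wrinkled: 506 × 3/16 = 94.875
  green round: 506 × 3/16 = 94.875
  green wrinkled: 506 × 1/16 = 31.625
χ² = Σ (O − E)² / E
  yellow round: (290 − 284.625)² / 284.625 = 0.1015
  yellow wrinkled: (92 − 94.875)² / 94.875 = 0.0871
  green round: (92 − 94.875)² / 94.875 = 0.0871
  green wrinkled: (32 − 31.625)² / 31.625 = 0.0044
χ² = 0.1015 + 0.0871 + 0.0871 + 0.0044 = 0.2801 ≈ 0.280
Degrees of freedom = 4 − 1 = 3; critical value at α = 0.01 is 11.345.
Since 0.280 < 11.345, we fail to reject the null hypothesis — the data are consistent with the 9:3:3:1 ratio.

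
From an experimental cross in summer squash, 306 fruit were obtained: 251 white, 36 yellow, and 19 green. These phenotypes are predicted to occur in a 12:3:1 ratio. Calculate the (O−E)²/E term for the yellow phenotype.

Total ratio parts = 16. Expected numbers out of 306:
  white: 306 × 12/16 = 229.5
  yellow: 306 × 3/16 = 57.375
  green: 306 × 1/16 = 19.125
Contribution of yellow: (36 − 57.375)² / 57.375 = 7.9632

7.963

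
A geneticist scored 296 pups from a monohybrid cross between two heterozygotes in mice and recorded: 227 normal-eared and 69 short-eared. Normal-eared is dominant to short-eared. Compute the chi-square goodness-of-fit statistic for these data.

For a monohybrid cross between heterozygotes with complete dominance, the expected phenotypic ratio is 3:1.
Under the 3:1 hypothesis (Σ ratio = 4, N = 296):
  normal-eared: 296 × 3/4 = 222
  short-eared: 296 × 1/4 = 74
χ² = Σ (O − E)² / E
  normal-eared: (227 − 222)² / 222 = 0.1126
  short-eared: (69 − 74)² / 74 = 0.3378
χ² = 0.1126 + 0.3378 = 0.4504 ≈ 0.450

0.450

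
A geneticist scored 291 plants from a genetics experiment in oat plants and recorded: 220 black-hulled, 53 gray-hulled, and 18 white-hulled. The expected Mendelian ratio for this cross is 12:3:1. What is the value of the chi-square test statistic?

Expected counts for N = 291 under a 12:3:1 ratio (total parts = 16):
  black-hulled: 291 × 12/16 = 218.25
  gray-hulled: 291 × 3/16 = 54.5625
  white-hulled: 291 × 1/16 = 18.1875
χ² = Σ (O − E)² / E
  black-hulled: (220 − 218.25)² / 218.25 = 0.0140
  gray-hulled: (53 − 54.5625)² / 54.5625 = 0.0447
  white-hulled: (18 − 18.1875)² / 18.1875 = 0.0019
χ² = 0.0140 + 0.0447 + 0.0019 = 0.0606 ≈ 0.061

0.061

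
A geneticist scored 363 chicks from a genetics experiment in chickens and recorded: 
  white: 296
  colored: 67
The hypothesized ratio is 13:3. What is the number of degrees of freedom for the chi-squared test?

A goodness-of-fit test with 2 phenotype classes has df = 2 − 1 = 1.

1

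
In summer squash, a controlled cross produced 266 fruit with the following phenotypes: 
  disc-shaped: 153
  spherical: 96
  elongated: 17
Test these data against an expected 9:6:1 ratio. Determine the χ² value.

0.226

Total ratio parts = 16. Expected numbers out of 266:
  disc-shaped: 266 × 9/16 = 149.625
  spherical: 266 × 6/16 = 99.75
  elongated: 266 × 1/16 = 16.625
χ² = Σ (O − E)² / E
  disc-shaped: (153 − 149.625)² / 149.625 = 0.0761
  spherical: (96 − 99.75)² / 99.75 = 0.1410
  elongated: (17 − 16.625)² / 16.625 = 0.0085
χ² = 0.0761 + 0.1410 + 0.0085 = 0.2256 ≈ 0.226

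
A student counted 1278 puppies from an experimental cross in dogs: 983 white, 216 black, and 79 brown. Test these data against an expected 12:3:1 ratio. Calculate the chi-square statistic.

Expected counts for N = 1278 under a 12:3:1 ratio (total parts = 16):
  white: 1278 × 12/16 = 958.5
  black: 1278 × 3/16 = 239.625
  brown: 1278 × 1/16 = 79.875
χ² = Σ (O − E)² / E
  white: (983 − 958.5)² / 958.5 = 0.6262
  black: (216 − 239.625)² / 239.625 = 2.3292
  brown: (79 − 79.875)² / 79.875 = 0.0096
χ² = 0.6262 + 2.3292 + 0.0096 = 2.965

2.965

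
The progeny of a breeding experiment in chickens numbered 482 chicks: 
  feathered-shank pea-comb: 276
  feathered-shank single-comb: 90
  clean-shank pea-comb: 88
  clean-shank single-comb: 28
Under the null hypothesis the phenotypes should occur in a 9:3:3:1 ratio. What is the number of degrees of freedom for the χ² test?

3

A goodness-of-fit test with 4 phenotype classes has df = 4 − 1 = 3.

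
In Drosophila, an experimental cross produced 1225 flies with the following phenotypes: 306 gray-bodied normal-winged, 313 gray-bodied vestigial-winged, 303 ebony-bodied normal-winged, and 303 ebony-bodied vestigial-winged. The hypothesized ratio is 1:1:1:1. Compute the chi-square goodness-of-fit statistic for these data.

Expected counts for N = 1225 under a 1:1:1:1 ratio (total parts = 4):
  gray-bodied normal-winged: 1225 × 1/4 = 306.25
  gray-bodied vestigial-winged: 1225 × 1/4 = 306.25
  ebony-bodied normal-winged: 1225 × 1/4 = 306.25
  ebony-bodied vestigial-winged: 1225 × 1/4 = 306.25
χ² = Σ (O − E)² / E
  gray-bodied normal-winged: (306 − 306.25)² / 306.25 = 0.0002
  gray-bodied vestigial-winged: (313 − 306.25)² / 306.25 = 0.1488
  ebony-bodied normal-winged: (303 − 306.25)² / 306.25 = 0.0345
  ebony-bodied vestigial-winged: (303 − 306.25)² / 306.25 = 0.0345
χ² = 0.0002 + 0.1488 + 0.0345 + 0.0345 = 0.218

0.218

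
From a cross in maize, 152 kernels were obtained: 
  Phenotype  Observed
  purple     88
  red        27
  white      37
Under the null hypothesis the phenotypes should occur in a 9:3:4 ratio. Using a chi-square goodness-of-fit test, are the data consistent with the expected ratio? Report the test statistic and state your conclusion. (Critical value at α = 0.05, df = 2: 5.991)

The 9:3:4 ratio has 16 parts, so with N = 152 the expected counts are:
  purple: 152 × 9/16 = 85.5
  red: 152 × 3/16 = 28.5
  white: 152 × 4/16 = 38
χ² = Σ (O − E)² / E
  purple: (88 − 85.5)² / 85.5 = 0.0731
  red: (27 − 28.5)² / 28.5 = 0.0789
  white: (37 − 38)² / 38 = 0.0263
χ² = 0.0731 + 0.0789 + 0.0263 = 0.1783 ≈ 0.178
Degrees of freedom = 3 − 1 = 2; critical value at α = 0.05 is 5.991.
Since 0.178 < 5.991, we fail to reject the null hypothesis — the data are consistent with the 9:3:4 ratio.

0.178; consistent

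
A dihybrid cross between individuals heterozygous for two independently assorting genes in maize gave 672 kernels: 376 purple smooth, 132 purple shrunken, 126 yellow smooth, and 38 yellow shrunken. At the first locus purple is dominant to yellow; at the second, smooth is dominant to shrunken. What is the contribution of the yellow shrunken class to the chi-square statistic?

0.381

A dihybrid F₂ with independent assortment and complete dominance at both loci gives a 9:3:3:1 phenotypic ratio.
Expected counts for N = 672 under a 9:3:3:1 ratio (total parts = 16):
  purple smooth: 672 × 9/16 = 378
  purple shrunken: 672 × 3/16 = 126
  yellow smooth: 672 × 3/16 = 126
  yellow shrunken: 672 × 1/16 = 42
Contribution of yellow shrunken: (38 − 42)² / 42 = 0.3810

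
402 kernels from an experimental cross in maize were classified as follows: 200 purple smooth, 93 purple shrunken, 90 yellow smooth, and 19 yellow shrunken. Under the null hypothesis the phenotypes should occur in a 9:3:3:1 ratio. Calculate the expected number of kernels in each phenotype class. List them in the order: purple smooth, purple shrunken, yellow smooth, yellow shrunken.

226.125, 75.375, 75.375, 25.125

The 9:3:3:1 ratio has 16 parts, so with N = 402 the expected counts are:
  purple smooth: 402 × 9/16 = 226.125
  purple shrunken: 402 × 3/16 = 75.375
  yellow smooth: 402 × 3/16 = 75.375
  yellow shrunken: 402 × 1/16 = 25.125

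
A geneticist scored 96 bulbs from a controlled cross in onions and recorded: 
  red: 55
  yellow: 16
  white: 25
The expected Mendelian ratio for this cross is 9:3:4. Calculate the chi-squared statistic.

Expected counts for N = 96 under a 9:3:4 ratio (total parts = 16):
  red: 96 × 9/16 = 54
  yellow: 96 × 3/16 = 18
  white: 96 × 4/16 = 24
χ² = Σ (O − E)² / E
  red: (55 − 54)² / 54 = 0.0185
  yellow: (16 − 18)² / 18 = 0.2222
  white: (25 − 24)² / 24 = 0.0417
χ² = 0.0185 + 0.2222 + 0.0417 = 0.2824 ≈ 0.282

0.282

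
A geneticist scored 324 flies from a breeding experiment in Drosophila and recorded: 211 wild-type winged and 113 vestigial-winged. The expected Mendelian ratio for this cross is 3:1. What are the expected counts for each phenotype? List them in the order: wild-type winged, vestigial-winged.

Total ratio parts = 4. Expected numbers out of 324:
  wild-type winged: 324 × 3/4 = 243
  vestigial-winged: 324 × 1/4 = 81

243, 81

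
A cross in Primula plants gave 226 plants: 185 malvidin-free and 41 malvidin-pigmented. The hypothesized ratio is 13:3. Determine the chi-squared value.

0.055

Under the 13:3 hypothesis (Σ ratio = 16, N = 226):
  malvidin-free: 226 × 13/16 = 183.625
  malvidin-pigmented: 226 × 3/16 = 42.375
χ² = Σ (O − E)² / E
  malvidin-free: (185 − 183.625)² / 183.625 = 0.0103
  malvidin-pigmented: (41 − 42.375)² / 42.375 = 0.0446
χ² = 0.0103 + 0.0446 = 0.0549 ≈ 0.055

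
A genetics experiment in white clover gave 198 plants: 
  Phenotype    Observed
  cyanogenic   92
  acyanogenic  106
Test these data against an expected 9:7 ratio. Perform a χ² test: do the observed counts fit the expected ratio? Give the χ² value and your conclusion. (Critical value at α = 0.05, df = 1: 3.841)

7.704; not consistent

The 9:7 ratio has 16 parts, so with N = 198 the expected counts are:
  cyanogenic: 198 × 9/16 = 111.375
  acyanogenic: 198 × 7/16 = 86.625
χ² = Σ (O − E)² / E
  cyanogenic: (92 − 111.375)² / 111.375 = 3.3705
  acyanogenic: (106 − 86.625)² / 86.625 = 4.3335
χ² = 3.3705 + 4.3335 = 7.704
Degrees of freedom = 2 − 1 = 1; critical value at α = 0.05 is 3.841.
Since 7.704 > 3.841, we reject the null hypothesis — the data do not fit the 9:7 ratio.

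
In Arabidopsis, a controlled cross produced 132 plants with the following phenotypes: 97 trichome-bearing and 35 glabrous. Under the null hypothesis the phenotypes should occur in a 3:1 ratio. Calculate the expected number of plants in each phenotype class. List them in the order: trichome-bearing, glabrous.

99, 33

Total ratio parts = 4. Expected numbers out of 132:
  trichome-bearing: 132 × 3/4 = 99
  glabrous: 132 × 1/4 = 33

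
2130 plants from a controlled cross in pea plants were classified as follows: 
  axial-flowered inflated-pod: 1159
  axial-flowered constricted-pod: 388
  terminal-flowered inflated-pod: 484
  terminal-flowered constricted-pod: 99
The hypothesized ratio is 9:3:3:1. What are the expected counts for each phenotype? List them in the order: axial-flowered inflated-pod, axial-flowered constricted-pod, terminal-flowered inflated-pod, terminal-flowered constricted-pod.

Under the 9:3:3:1 hypothesis (Σ ratio = 16, N = 2130):
  axial-flowered inflated-pod: 2130 × 9/16 = 1198.125
  axial-flowered constricted-pod: 2130 × 3/16 = 399.375
  terminal-flowered inflated-pod: 2130 × 3/16 = 399.375
  terminal-flowered constricted-pod: 2130 × 1/16 = 133.125

1198.125, 399.375, 399.375, 133.125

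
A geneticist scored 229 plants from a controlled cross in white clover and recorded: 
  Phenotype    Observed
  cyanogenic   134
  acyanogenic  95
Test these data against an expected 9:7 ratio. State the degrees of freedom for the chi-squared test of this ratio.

A goodness-of-fit test with 2 phenotype classes has df = 2 − 1 = 1.

1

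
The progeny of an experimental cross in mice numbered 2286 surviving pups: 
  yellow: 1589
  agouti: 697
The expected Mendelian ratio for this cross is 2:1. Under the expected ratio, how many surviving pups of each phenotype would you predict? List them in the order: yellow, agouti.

Expected counts for N = 2286 under a 2:1 ratio (total parts = 3):
  yellow: 2286 × 2/3 = 1524
  agouti: 2286 × 1/3 = 762

1524, 762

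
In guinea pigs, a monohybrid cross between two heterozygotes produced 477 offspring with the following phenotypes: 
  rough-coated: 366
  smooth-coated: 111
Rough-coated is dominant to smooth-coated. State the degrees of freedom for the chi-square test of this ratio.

1

For a monohybrid cross between heterozygotes with complete dominance, the expected phenotypic ratio is 3:1.
A goodness-of-fit test with 2 phenotype classes has df = 2 − 1 = 1.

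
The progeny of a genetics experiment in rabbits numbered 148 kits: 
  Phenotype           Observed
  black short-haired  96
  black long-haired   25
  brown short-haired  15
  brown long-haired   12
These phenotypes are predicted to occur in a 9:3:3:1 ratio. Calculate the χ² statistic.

8.901

The 9:3:3:1 ratio has 16 parts, so with N = 148 the expected counts are:
  black short-haired: 148 × 9/16 = 83.25
  black long-haired: 148 × 3/16 = 27.75
  brown short-haired: 148 × 3/16 = 27.75
  brown long-haired: 148 × 1/16 = 9.25
χ² = Σ (O − E)² / E
  black short-haired: (96 − 83.25)² / 83.25 = 1.9527
  black long-haired: (25 − 27.75)² / 27.75 = 0.2725
  brown short-haired: (15 − 27.75)² / 27.75 = 5.8581
  brown long-haired: (12 − 9.25)² / 9.25 = 0.8176
χ² = 1.9527 + 0.2725 + 5.8581 + 0.8176 = 8.9009 ≈ 8.901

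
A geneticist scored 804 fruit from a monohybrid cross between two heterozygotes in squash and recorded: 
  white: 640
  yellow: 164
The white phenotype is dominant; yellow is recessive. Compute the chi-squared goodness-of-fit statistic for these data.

For a monohybrid cross between heterozygotes with complete dominance, the expected phenotypic ratio is 3:1.
Total ratio parts = 4. Expected numbers out of 804:
  white: 804 × 3/4 = 603
  yellow: 804 × 1/4 = 201
χ² = Σ (O − E)² / E
  white: (640 − 603)² / 603 = 2.2703
  yellow: (164 − 201)² / 201 = 6.8109
χ² = 2.2703 + 6.8109 = 9.0812 ≈ 9.081

9.081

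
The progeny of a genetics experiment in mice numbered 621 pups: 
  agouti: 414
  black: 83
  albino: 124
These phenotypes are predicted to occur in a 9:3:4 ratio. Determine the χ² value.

Expected counts for N = 621 under a 9:3:4 ratio (total parts = 16):
  agouti: 621 × 9/16 = 349.3125
  black: 621 × 3/16 = 116.4375
  albino: 621 × 4/16 = 155.25
χ² = Σ (O − E)² / E
  agouti: (414 − 349.3125)² / 349.3125 = 11.9792
  black: (83 − 116.4375)² / 116.4375 = 9.6023
  albino: (124 − 155.25)² / 155.25 = 6.2903
χ² = 11.9792 + 9.6023 + 6.2903 = 27.8718 ≈ 27.872

27.872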